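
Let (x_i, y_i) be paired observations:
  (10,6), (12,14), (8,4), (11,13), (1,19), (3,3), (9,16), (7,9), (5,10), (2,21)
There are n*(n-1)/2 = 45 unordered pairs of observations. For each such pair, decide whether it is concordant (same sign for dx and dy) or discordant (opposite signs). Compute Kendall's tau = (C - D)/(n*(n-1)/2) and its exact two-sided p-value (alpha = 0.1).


Step 1: Enumerate the 45 unordered pairs (i,j) with i<j and classify each by sign(x_j-x_i) * sign(y_j-y_i).
  (1,2):dx=+2,dy=+8->C; (1,3):dx=-2,dy=-2->C; (1,4):dx=+1,dy=+7->C; (1,5):dx=-9,dy=+13->D
  (1,6):dx=-7,dy=-3->C; (1,7):dx=-1,dy=+10->D; (1,8):dx=-3,dy=+3->D; (1,9):dx=-5,dy=+4->D
  (1,10):dx=-8,dy=+15->D; (2,3):dx=-4,dy=-10->C; (2,4):dx=-1,dy=-1->C; (2,5):dx=-11,dy=+5->D
  (2,6):dx=-9,dy=-11->C; (2,7):dx=-3,dy=+2->D; (2,8):dx=-5,dy=-5->C; (2,9):dx=-7,dy=-4->C
  (2,10):dx=-10,dy=+7->D; (3,4):dx=+3,dy=+9->C; (3,5):dx=-7,dy=+15->D; (3,6):dx=-5,dy=-1->C
  (3,7):dx=+1,dy=+12->C; (3,8):dx=-1,dy=+5->D; (3,9):dx=-3,dy=+6->D; (3,10):dx=-6,dy=+17->D
  (4,5):dx=-10,dy=+6->D; (4,6):dx=-8,dy=-10->C; (4,7):dx=-2,dy=+3->D; (4,8):dx=-4,dy=-4->C
  (4,9):dx=-6,dy=-3->C; (4,10):dx=-9,dy=+8->D; (5,6):dx=+2,dy=-16->D; (5,7):dx=+8,dy=-3->D
  (5,8):dx=+6,dy=-10->D; (5,9):dx=+4,dy=-9->D; (5,10):dx=+1,dy=+2->C; (6,7):dx=+6,dy=+13->C
  (6,8):dx=+4,dy=+6->C; (6,9):dx=+2,dy=+7->C; (6,10):dx=-1,dy=+18->D; (7,8):dx=-2,dy=-7->C
  (7,9):dx=-4,dy=-6->C; (7,10):dx=-7,dy=+5->D; (8,9):dx=-2,dy=+1->D; (8,10):dx=-5,dy=+12->D
  (9,10):dx=-3,dy=+11->D
Step 2: C = 21, D = 24, total pairs = 45.
Step 3: tau = (C - D)/(n(n-1)/2) = (21 - 24)/45 = -0.066667.
Step 4: Exact two-sided p-value (enumerate n! = 3628800 permutations of y under H0): p = 0.861801.
Step 5: alpha = 0.1. fail to reject H0.

tau_b = -0.0667 (C=21, D=24), p = 0.861801, fail to reject H0.


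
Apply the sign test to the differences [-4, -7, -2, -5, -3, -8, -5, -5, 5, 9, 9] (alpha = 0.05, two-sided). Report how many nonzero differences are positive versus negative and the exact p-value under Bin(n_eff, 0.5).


Step 1: Discard zero differences. Original n = 11; n_eff = number of nonzero differences = 11.
Nonzero differences (with sign): -4, -7, -2, -5, -3, -8, -5, -5, +5, +9, +9
Step 2: Count signs: positive = 3, negative = 8.
Step 3: Under H0: P(positive) = 0.5, so the number of positives S ~ Bin(11, 0.5).
Step 4: Two-sided exact p-value = sum of Bin(11,0.5) probabilities at or below the observed probability = 0.226562.
Step 5: alpha = 0.05. fail to reject H0.

n_eff = 11, pos = 3, neg = 8, p = 0.226562, fail to reject H0.


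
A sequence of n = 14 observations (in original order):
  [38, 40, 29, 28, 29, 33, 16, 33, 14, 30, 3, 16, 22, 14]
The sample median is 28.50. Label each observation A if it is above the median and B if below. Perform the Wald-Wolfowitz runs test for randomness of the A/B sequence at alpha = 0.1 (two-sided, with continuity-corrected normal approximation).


Step 1: Compute median = 28.50; label A = above, B = below.
Labels in order: AAABAABABABBBB  (n_A = 7, n_B = 7)
Step 2: Count runs R = 8.
Step 3: Under H0 (random ordering), E[R] = 2*n_A*n_B/(n_A+n_B) + 1 = 2*7*7/14 + 1 = 8.0000.
        Var[R] = 2*n_A*n_B*(2*n_A*n_B - n_A - n_B) / ((n_A+n_B)^2 * (n_A+n_B-1)) = 8232/2548 = 3.2308.
        SD[R] = 1.7974.
Step 4: R = E[R], so z = 0 with no continuity correction.
Step 5: Two-sided p-value via normal approximation = 2*(1 - Phi(|z|)) = 1.000000.
Step 6: alpha = 0.1. fail to reject H0.

R = 8, z = 0.0000, p = 1.000000, fail to reject H0.


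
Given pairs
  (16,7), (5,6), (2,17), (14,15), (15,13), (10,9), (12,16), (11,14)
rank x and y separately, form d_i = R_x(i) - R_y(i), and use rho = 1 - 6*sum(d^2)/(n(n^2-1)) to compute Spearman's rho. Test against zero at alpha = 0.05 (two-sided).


Step 1: Rank x and y separately (midranks; no ties here).
rank(x): 16->8, 5->2, 2->1, 14->6, 15->7, 10->3, 12->5, 11->4
rank(y): 7->2, 6->1, 17->8, 15->6, 13->4, 9->3, 16->7, 14->5
Step 2: d_i = R_x(i) - R_y(i); compute d_i^2.
  (8-2)^2=36, (2-1)^2=1, (1-8)^2=49, (6-6)^2=0, (7-4)^2=9, (3-3)^2=0, (5-7)^2=4, (4-5)^2=1
sum(d^2) = 100.
Step 3: rho = 1 - 6*100 / (8*(8^2 - 1)) = 1 - 600/504 = -0.190476.
Step 4: Under H0, t = rho * sqrt((n-2)/(1-rho^2)) = -0.4753 ~ t(6).
Step 5: Two-sided p-value from the t-distribution with 6 df = 0.651401.
Step 6: alpha = 0.05. fail to reject H0.

rho = -0.1905, p = 0.651401, fail to reject H0 at alpha = 0.05.


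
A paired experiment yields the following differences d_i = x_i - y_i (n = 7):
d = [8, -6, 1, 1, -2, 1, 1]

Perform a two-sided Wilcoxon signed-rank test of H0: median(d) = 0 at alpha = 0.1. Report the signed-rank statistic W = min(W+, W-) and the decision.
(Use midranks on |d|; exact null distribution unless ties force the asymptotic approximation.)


Step 1: Drop any zero differences (none here) and take |d_i|.
|d| = [8, 6, 1, 1, 2, 1, 1]
Step 2: Midrank |d_i| (ties get averaged ranks).
ranks: |8|->7, |6|->6, |1|->2.5, |1|->2.5, |2|->5, |1|->2.5, |1|->2.5
Step 3: Attach original signs; sum ranks with positive sign and with negative sign.
W+ = 7 + 2.5 + 2.5 + 2.5 + 2.5 = 17
W- = 6 + 5 = 11
(Check: W+ + W- = 28 should equal n(n+1)/2 = 28.)
Step 4: Test statistic W = min(W+, W-) = 11.
Step 5: Ties in |d|, so use the tie-corrected normal approximation.
        E[W] = n(n+1)/4 = 7*8/4 = 14.
        Tie groups: |d|=1 (t=4); sum(t^3 - t) = 60.
        Var[W] = n(n+1)(2n+1)/24 - sum(t^3-t)/48 = 840/24 - 60/48 = 33.75.
        z = (W - E[W]) / sqrt(Var[W]) = (11 - 14) / 5.8095 = -0.5164.
        Two-sided p = 2*Phi(z) = 0.605577.
Step 6: alpha = 0.1. fail to reject H0.

W+ = 17, W- = 11, W = min = 11, p = 0.605577, fail to reject H0.


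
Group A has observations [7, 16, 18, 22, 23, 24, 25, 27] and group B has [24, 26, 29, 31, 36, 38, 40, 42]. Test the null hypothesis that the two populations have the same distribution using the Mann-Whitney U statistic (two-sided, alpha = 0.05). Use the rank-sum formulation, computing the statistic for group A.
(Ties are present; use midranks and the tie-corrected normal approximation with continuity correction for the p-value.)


Step 1: Combine and sort all 16 observations; assign midranks.
sorted (value, group): (7,X), (16,X), (18,X), (22,X), (23,X), (24,X), (24,Y), (25,X), (26,Y), (27,X), (29,Y), (31,Y), (36,Y), (38,Y), (40,Y), (42,Y)
ranks: 7->1, 16->2, 18->3, 22->4, 23->5, 24->6.5, 24->6.5, 25->8, 26->9, 27->10, 29->11, 31->12, 36->13, 38->14, 40->15, 42->16
Step 2: Rank sum for X: R1 = 1 + 2 + 3 + 4 + 5 + 6.5 + 8 + 10 = 39.5.
Step 3: U_X = R1 - n1(n1+1)/2 = 39.5 - 8*9/2 = 39.5 - 36 = 3.5.
       U_Y = n1*n2 - U_X = 64 - 3.5 = 60.5.
Step 4: Ties are present, so use the tie-corrected normal approximation (with continuity correction) for the p-value.
Step 5: p-value = 0.003253; compare to alpha = 0.05. reject H0.

U_X = 3.5, p = 0.003253, reject H0 at alpha = 0.05.


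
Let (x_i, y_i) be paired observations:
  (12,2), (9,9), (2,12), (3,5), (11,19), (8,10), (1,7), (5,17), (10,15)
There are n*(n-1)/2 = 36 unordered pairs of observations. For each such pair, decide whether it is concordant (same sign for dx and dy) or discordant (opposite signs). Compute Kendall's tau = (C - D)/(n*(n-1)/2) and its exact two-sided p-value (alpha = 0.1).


Step 1: Enumerate the 36 unordered pairs (i,j) with i<j and classify each by sign(x_j-x_i) * sign(y_j-y_i).
  (1,2):dx=-3,dy=+7->D; (1,3):dx=-10,dy=+10->D; (1,4):dx=-9,dy=+3->D; (1,5):dx=-1,dy=+17->D
  (1,6):dx=-4,dy=+8->D; (1,7):dx=-11,dy=+5->D; (1,8):dx=-7,dy=+15->D; (1,9):dx=-2,dy=+13->D
  (2,3):dx=-7,dy=+3->D; (2,4):dx=-6,dy=-4->C; (2,5):dx=+2,dy=+10->C; (2,6):dx=-1,dy=+1->D
  (2,7):dx=-8,dy=-2->C; (2,8):dx=-4,dy=+8->D; (2,9):dx=+1,dy=+6->C; (3,4):dx=+1,dy=-7->D
  (3,5):dx=+9,dy=+7->C; (3,6):dx=+6,dy=-2->D; (3,7):dx=-1,dy=-5->C; (3,8):dx=+3,dy=+5->C
  (3,9):dx=+8,dy=+3->C; (4,5):dx=+8,dy=+14->C; (4,6):dx=+5,dy=+5->C; (4,7):dx=-2,dy=+2->D
  (4,8):dx=+2,dy=+12->C; (4,9):dx=+7,dy=+10->C; (5,6):dx=-3,dy=-9->C; (5,7):dx=-10,dy=-12->C
  (5,8):dx=-6,dy=-2->C; (5,9):dx=-1,dy=-4->C; (6,7):dx=-7,dy=-3->C; (6,8):dx=-3,dy=+7->D
  (6,9):dx=+2,dy=+5->C; (7,8):dx=+4,dy=+10->C; (7,9):dx=+9,dy=+8->C; (8,9):dx=+5,dy=-2->D
Step 2: C = 20, D = 16, total pairs = 36.
Step 3: tau = (C - D)/(n(n-1)/2) = (20 - 16)/36 = 0.111111.
Step 4: Exact two-sided p-value (enumerate n! = 362880 permutations of y under H0): p = 0.761414.
Step 5: alpha = 0.1. fail to reject H0.

tau_b = 0.1111 (C=20, D=16), p = 0.761414, fail to reject H0.


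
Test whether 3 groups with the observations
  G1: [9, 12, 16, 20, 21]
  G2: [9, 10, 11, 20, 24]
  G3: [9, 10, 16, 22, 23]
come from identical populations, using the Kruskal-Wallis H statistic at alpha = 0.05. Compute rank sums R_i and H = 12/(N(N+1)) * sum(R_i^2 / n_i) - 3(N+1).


Step 1: Combine all N = 15 observations and assign midranks.
sorted (value, group, rank): (9,G1,2), (9,G2,2), (9,G3,2), (10,G2,4.5), (10,G3,4.5), (11,G2,6), (12,G1,7), (16,G1,8.5), (16,G3,8.5), (20,G1,10.5), (20,G2,10.5), (21,G1,12), (22,G3,13), (23,G3,14), (24,G2,15)
Step 2: Sum ranks within each group.
R_1 = 40 (n_1 = 5)
R_2 = 38 (n_2 = 5)
R_3 = 42 (n_3 = 5)
Step 3: H = 12/(N(N+1)) * sum(R_i^2/n_i) - 3(N+1)
     = 12/(15*16) * (40^2/5 + 38^2/5 + 42^2/5) - 3*16
     = 0.050000 * 961.6 - 48
     = 0.080000.
Step 4: Ties present; correction factor C = 1 - 42/(15^3 - 15) = 0.987500. Corrected H = 0.080000 / 0.987500 = 0.081013.
Step 5: Under H0, H ~ chi^2(2); p-value = 0.960303.
Step 6: alpha = 0.05. fail to reject H0.

H = 0.0810, df = 2, p = 0.960303, fail to reject H0.


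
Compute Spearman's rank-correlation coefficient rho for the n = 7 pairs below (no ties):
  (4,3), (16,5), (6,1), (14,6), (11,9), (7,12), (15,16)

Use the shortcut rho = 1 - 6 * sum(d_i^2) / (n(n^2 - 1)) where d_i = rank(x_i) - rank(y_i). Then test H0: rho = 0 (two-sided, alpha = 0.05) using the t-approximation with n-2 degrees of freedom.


Step 1: Rank x and y separately (midranks; no ties here).
rank(x): 4->1, 16->7, 6->2, 14->5, 11->4, 7->3, 15->6
rank(y): 3->2, 5->3, 1->1, 6->4, 9->5, 12->6, 16->7
Step 2: d_i = R_x(i) - R_y(i); compute d_i^2.
  (1-2)^2=1, (7-3)^2=16, (2-1)^2=1, (5-4)^2=1, (4-5)^2=1, (3-6)^2=9, (6-7)^2=1
sum(d^2) = 30.
Step 3: rho = 1 - 6*30 / (7*(7^2 - 1)) = 1 - 180/336 = 0.464286.
Step 4: Under H0, t = rho * sqrt((n-2)/(1-rho^2)) = 1.1722 ~ t(5).
Step 5: Two-sided p-value from the t-distribution with 5 df = 0.293934.
Step 6: alpha = 0.05. fail to reject H0.

rho = 0.4643, p = 0.293934, fail to reject H0 at alpha = 0.05.


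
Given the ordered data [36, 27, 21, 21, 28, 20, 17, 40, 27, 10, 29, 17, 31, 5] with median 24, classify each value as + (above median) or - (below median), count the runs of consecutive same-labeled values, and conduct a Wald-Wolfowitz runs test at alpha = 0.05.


Step 1: Compute median = 24; label A = above, B = below.
Labels in order: AABBABBAABABAB  (n_A = 7, n_B = 7)
Step 2: Count runs R = 10.
Step 3: Under H0 (random ordering), E[R] = 2*n_A*n_B/(n_A+n_B) + 1 = 2*7*7/14 + 1 = 8.0000.
        Var[R] = 2*n_A*n_B*(2*n_A*n_B - n_A - n_B) / ((n_A+n_B)^2 * (n_A+n_B-1)) = 8232/2548 = 3.2308.
        SD[R] = 1.7974.
Step 4: Continuity-corrected z = (R - 0.5 - E[R]) / SD[R] = (10 - 0.5 - 8.0000) / 1.7974 = 0.8345.
Step 5: Two-sided p-value via normal approximation = 2*(1 - Phi(|z|)) = 0.403986.
Step 6: alpha = 0.05. fail to reject H0.

R = 10, z = 0.8345, p = 0.403986, fail to reject H0.


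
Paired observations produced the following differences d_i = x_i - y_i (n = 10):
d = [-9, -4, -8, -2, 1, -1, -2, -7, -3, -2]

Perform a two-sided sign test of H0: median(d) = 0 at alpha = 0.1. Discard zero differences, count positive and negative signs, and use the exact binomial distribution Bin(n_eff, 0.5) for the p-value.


Step 1: Discard zero differences. Original n = 10; n_eff = number of nonzero differences = 10.
Nonzero differences (with sign): -9, -4, -8, -2, +1, -1, -2, -7, -3, -2
Step 2: Count signs: positive = 1, negative = 9.
Step 3: Under H0: P(positive) = 0.5, so the number of positives S ~ Bin(10, 0.5).
Step 4: Two-sided exact p-value = sum of Bin(10,0.5) probabilities at or below the observed probability = 0.021484.
Step 5: alpha = 0.1. reject H0.

n_eff = 10, pos = 1, neg = 9, p = 0.021484, reject H0.


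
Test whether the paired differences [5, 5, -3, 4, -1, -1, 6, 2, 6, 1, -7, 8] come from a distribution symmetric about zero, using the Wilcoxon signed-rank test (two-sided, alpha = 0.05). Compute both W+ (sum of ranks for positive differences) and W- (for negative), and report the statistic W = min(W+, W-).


Step 1: Drop any zero differences (none here) and take |d_i|.
|d| = [5, 5, 3, 4, 1, 1, 6, 2, 6, 1, 7, 8]
Step 2: Midrank |d_i| (ties get averaged ranks).
ranks: |5|->7.5, |5|->7.5, |3|->5, |4|->6, |1|->2, |1|->2, |6|->9.5, |2|->4, |6|->9.5, |1|->2, |7|->11, |8|->12
Step 3: Attach original signs; sum ranks with positive sign and with negative sign.
W+ = 7.5 + 7.5 + 6 + 9.5 + 4 + 9.5 + 2 + 12 = 58
W- = 5 + 2 + 2 + 11 = 20
(Check: W+ + W- = 78 should equal n(n+1)/2 = 78.)
Step 4: Test statistic W = min(W+, W-) = 20.
Step 5: Ties in |d|, so use the tie-corrected normal approximation.
        E[W] = n(n+1)/4 = 12*13/4 = 39.
        Tie groups: |d|=1 (t=3), |d|=5 (t=2), |d|=6 (t=2); sum(t^3 - t) = 36.
        Var[W] = n(n+1)(2n+1)/24 - sum(t^3-t)/48 = 3900/24 - 36/48 = 161.75.
        z = (W - E[W]) / sqrt(Var[W]) = (20 - 39) / 12.7181 = -1.4939.
        Two-sided p = 2*Phi(z) = 0.135193.
Step 6: alpha = 0.05. fail to reject H0.

W+ = 58, W- = 20, W = min = 20, p = 0.135193, fail to reject H0.


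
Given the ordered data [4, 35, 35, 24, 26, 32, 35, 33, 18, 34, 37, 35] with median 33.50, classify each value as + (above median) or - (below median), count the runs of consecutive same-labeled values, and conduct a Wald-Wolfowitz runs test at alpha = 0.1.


Step 1: Compute median = 33.50; label A = above, B = below.
Labels in order: BAABBBABBAAA  (n_A = 6, n_B = 6)
Step 2: Count runs R = 6.
Step 3: Under H0 (random ordering), E[R] = 2*n_A*n_B/(n_A+n_B) + 1 = 2*6*6/12 + 1 = 7.0000.
        Var[R] = 2*n_A*n_B*(2*n_A*n_B - n_A - n_B) / ((n_A+n_B)^2 * (n_A+n_B-1)) = 4320/1584 = 2.7273.
        SD[R] = 1.6514.
Step 4: Continuity-corrected z = (R + 0.5 - E[R]) / SD[R] = (6 + 0.5 - 7.0000) / 1.6514 = -0.3028.
Step 5: Two-sided p-value via normal approximation = 2*(1 - Phi(|z|)) = 0.762069.
Step 6: alpha = 0.1. fail to reject H0.

R = 6, z = -0.3028, p = 0.762069, fail to reject H0.


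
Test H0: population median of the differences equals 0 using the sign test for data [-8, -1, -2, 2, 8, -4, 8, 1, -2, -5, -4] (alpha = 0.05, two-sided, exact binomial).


Step 1: Discard zero differences. Original n = 11; n_eff = number of nonzero differences = 11.
Nonzero differences (with sign): -8, -1, -2, +2, +8, -4, +8, +1, -2, -5, -4
Step 2: Count signs: positive = 4, negative = 7.
Step 3: Under H0: P(positive) = 0.5, so the number of positives S ~ Bin(11, 0.5).
Step 4: Two-sided exact p-value = sum of Bin(11,0.5) probabilities at or below the observed probability = 0.548828.
Step 5: alpha = 0.05. fail to reject H0.

n_eff = 11, pos = 4, neg = 7, p = 0.548828, fail to reject H0.


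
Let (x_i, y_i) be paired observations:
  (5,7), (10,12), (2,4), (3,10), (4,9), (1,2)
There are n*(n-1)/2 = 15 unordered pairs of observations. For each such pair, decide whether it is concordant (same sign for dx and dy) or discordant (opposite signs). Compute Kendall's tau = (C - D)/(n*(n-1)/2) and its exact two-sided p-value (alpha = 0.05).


Step 1: Enumerate the 15 unordered pairs (i,j) with i<j and classify each by sign(x_j-x_i) * sign(y_j-y_i).
  (1,2):dx=+5,dy=+5->C; (1,3):dx=-3,dy=-3->C; (1,4):dx=-2,dy=+3->D; (1,5):dx=-1,dy=+2->D
  (1,6):dx=-4,dy=-5->C; (2,3):dx=-8,dy=-8->C; (2,4):dx=-7,dy=-2->C; (2,5):dx=-6,dy=-3->C
  (2,6):dx=-9,dy=-10->C; (3,4):dx=+1,dy=+6->C; (3,5):dx=+2,dy=+5->C; (3,6):dx=-1,dy=-2->C
  (4,5):dx=+1,dy=-1->D; (4,6):dx=-2,dy=-8->C; (5,6):dx=-3,dy=-7->C
Step 2: C = 12, D = 3, total pairs = 15.
Step 3: tau = (C - D)/(n(n-1)/2) = (12 - 3)/15 = 0.600000.
Step 4: Exact two-sided p-value (enumerate n! = 720 permutations of y under H0): p = 0.136111.
Step 5: alpha = 0.05. fail to reject H0.

tau_b = 0.6000 (C=12, D=3), p = 0.136111, fail to reject H0.


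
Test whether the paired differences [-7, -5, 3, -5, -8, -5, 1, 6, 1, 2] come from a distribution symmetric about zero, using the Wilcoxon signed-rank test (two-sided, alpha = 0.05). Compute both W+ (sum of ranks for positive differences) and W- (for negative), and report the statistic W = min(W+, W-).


Step 1: Drop any zero differences (none here) and take |d_i|.
|d| = [7, 5, 3, 5, 8, 5, 1, 6, 1, 2]
Step 2: Midrank |d_i| (ties get averaged ranks).
ranks: |7|->9, |5|->6, |3|->4, |5|->6, |8|->10, |5|->6, |1|->1.5, |6|->8, |1|->1.5, |2|->3
Step 3: Attach original signs; sum ranks with positive sign and with negative sign.
W+ = 4 + 1.5 + 8 + 1.5 + 3 = 18
W- = 9 + 6 + 6 + 10 + 6 = 37
(Check: W+ + W- = 55 should equal n(n+1)/2 = 55.)
Step 4: Test statistic W = min(W+, W-) = 18.
Step 5: Ties in |d|, so use the tie-corrected normal approximation.
        E[W] = n(n+1)/4 = 10*11/4 = 27.5.
        Tie groups: |d|=1 (t=2), |d|=5 (t=3); sum(t^3 - t) = 30.
        Var[W] = n(n+1)(2n+1)/24 - sum(t^3-t)/48 = 2310/24 - 30/48 = 95.625.
        z = (W - E[W]) / sqrt(Var[W]) = (18 - 27.5) / 9.7788 = -0.9715.
        Two-sided p = 2*Phi(z) = 0.331305.
Step 6: alpha = 0.05. fail to reject H0.

W+ = 18, W- = 37, W = min = 18, p = 0.331305, fail to reject H0.


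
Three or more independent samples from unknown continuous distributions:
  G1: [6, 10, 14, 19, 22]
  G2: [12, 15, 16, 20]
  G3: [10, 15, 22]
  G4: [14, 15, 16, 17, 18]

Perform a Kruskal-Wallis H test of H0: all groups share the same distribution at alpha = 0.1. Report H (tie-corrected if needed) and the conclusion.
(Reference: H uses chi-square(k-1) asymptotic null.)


Step 1: Combine all N = 17 observations and assign midranks.
sorted (value, group, rank): (6,G1,1), (10,G1,2.5), (10,G3,2.5), (12,G2,4), (14,G1,5.5), (14,G4,5.5), (15,G2,8), (15,G3,8), (15,G4,8), (16,G2,10.5), (16,G4,10.5), (17,G4,12), (18,G4,13), (19,G1,14), (20,G2,15), (22,G1,16.5), (22,G3,16.5)
Step 2: Sum ranks within each group.
R_1 = 39.5 (n_1 = 5)
R_2 = 37.5 (n_2 = 4)
R_3 = 27 (n_3 = 3)
R_4 = 49 (n_4 = 5)
Step 3: H = 12/(N(N+1)) * sum(R_i^2/n_i) - 3(N+1)
     = 12/(17*18) * (39.5^2/5 + 37.5^2/4 + 27^2/3 + 49^2/5) - 3*18
     = 0.039216 * 1386.81 - 54
     = 0.384804.
Step 4: Ties present; correction factor C = 1 - 48/(17^3 - 17) = 0.990196. Corrected H = 0.384804 / 0.990196 = 0.388614.
Step 5: Under H0, H ~ chi^2(3); p-value = 0.942584.
Step 6: alpha = 0.1. fail to reject H0.

H = 0.3886, df = 3, p = 0.942584, fail to reject H0.


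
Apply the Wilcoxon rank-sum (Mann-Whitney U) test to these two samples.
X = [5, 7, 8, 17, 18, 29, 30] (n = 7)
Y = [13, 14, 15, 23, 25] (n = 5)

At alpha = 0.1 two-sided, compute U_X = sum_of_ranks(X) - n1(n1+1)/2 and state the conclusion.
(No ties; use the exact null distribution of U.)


Step 1: Combine and sort all 12 observations; assign midranks.
sorted (value, group): (5,X), (7,X), (8,X), (13,Y), (14,Y), (15,Y), (17,X), (18,X), (23,Y), (25,Y), (29,X), (30,X)
ranks: 5->1, 7->2, 8->3, 13->4, 14->5, 15->6, 17->7, 18->8, 23->9, 25->10, 29->11, 30->12
Step 2: Rank sum for X: R1 = 1 + 2 + 3 + 7 + 8 + 11 + 12 = 44.
Step 3: U_X = R1 - n1(n1+1)/2 = 44 - 7*8/2 = 44 - 28 = 16.
       U_Y = n1*n2 - U_X = 35 - 16 = 19.
Step 4: No ties, so the exact null distribution of U (based on enumerating the C(12,7) = 792 equally likely rank assignments) gives the two-sided p-value.
Step 5: p-value = 0.876263; compare to alpha = 0.1. fail to reject H0.

U_X = 16, p = 0.876263, fail to reject H0 at alpha = 0.1.


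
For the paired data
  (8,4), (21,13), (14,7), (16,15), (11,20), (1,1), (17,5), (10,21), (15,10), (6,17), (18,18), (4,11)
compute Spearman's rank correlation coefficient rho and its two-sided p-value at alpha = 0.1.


Step 1: Rank x and y separately (midranks; no ties here).
rank(x): 8->4, 21->12, 14->7, 16->9, 11->6, 1->1, 17->10, 10->5, 15->8, 6->3, 18->11, 4->2
rank(y): 4->2, 13->7, 7->4, 15->8, 20->11, 1->1, 5->3, 21->12, 10->5, 17->9, 18->10, 11->6
Step 2: d_i = R_x(i) - R_y(i); compute d_i^2.
  (4-2)^2=4, (12-7)^2=25, (7-4)^2=9, (9-8)^2=1, (6-11)^2=25, (1-1)^2=0, (10-3)^2=49, (5-12)^2=49, (8-5)^2=9, (3-9)^2=36, (11-10)^2=1, (2-6)^2=16
sum(d^2) = 224.
Step 3: rho = 1 - 6*224 / (12*(12^2 - 1)) = 1 - 1344/1716 = 0.216783.
Step 4: Under H0, t = rho * sqrt((n-2)/(1-rho^2)) = 0.7022 ~ t(10).
Step 5: Two-sided p-value from the t-distribution with 10 df = 0.498556.
Step 6: alpha = 0.1. fail to reject H0.

rho = 0.2168, p = 0.498556, fail to reject H0 at alpha = 0.1.


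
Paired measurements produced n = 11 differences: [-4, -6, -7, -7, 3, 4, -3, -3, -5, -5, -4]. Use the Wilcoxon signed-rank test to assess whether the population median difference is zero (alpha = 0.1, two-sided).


Step 1: Drop any zero differences (none here) and take |d_i|.
|d| = [4, 6, 7, 7, 3, 4, 3, 3, 5, 5, 4]
Step 2: Midrank |d_i| (ties get averaged ranks).
ranks: |4|->5, |6|->9, |7|->10.5, |7|->10.5, |3|->2, |4|->5, |3|->2, |3|->2, |5|->7.5, |5|->7.5, |4|->5
Step 3: Attach original signs; sum ranks with positive sign and with negative sign.
W+ = 2 + 5 = 7
W- = 5 + 9 + 10.5 + 10.5 + 2 + 2 + 7.5 + 7.5 + 5 = 59
(Check: W+ + W- = 66 should equal n(n+1)/2 = 66.)
Step 4: Test statistic W = min(W+, W-) = 7.
Step 5: Ties in |d|, so use the tie-corrected normal approximation.
        E[W] = n(n+1)/4 = 11*12/4 = 33.
        Tie groups: |d|=3 (t=3), |d|=4 (t=3), |d|=5 (t=2), |d|=7 (t=2); sum(t^3 - t) = 60.
        Var[W] = n(n+1)(2n+1)/24 - sum(t^3-t)/48 = 3036/24 - 60/48 = 125.25.
        z = (W - E[W]) / sqrt(Var[W]) = (7 - 33) / 11.1915 = -2.3232.
        Two-sided p = 2*Phi(z) = 0.020169.
Step 6: alpha = 0.1. reject H0.

W+ = 7, W- = 59, W = min = 7, p = 0.020169, reject H0.


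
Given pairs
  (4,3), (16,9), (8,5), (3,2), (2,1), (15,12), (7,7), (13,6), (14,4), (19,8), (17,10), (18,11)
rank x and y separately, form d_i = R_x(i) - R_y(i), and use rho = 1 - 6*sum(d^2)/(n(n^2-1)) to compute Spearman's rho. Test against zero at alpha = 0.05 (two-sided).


Step 1: Rank x and y separately (midranks; no ties here).
rank(x): 4->3, 16->9, 8->5, 3->2, 2->1, 15->8, 7->4, 13->6, 14->7, 19->12, 17->10, 18->11
rank(y): 3->3, 9->9, 5->5, 2->2, 1->1, 12->12, 7->7, 6->6, 4->4, 8->8, 10->10, 11->11
Step 2: d_i = R_x(i) - R_y(i); compute d_i^2.
  (3-3)^2=0, (9-9)^2=0, (5-5)^2=0, (2-2)^2=0, (1-1)^2=0, (8-12)^2=16, (4-7)^2=9, (6-6)^2=0, (7-4)^2=9, (12-8)^2=16, (10-10)^2=0, (11-11)^2=0
sum(d^2) = 50.
Step 3: rho = 1 - 6*50 / (12*(12^2 - 1)) = 1 - 300/1716 = 0.825175.
Step 4: Under H0, t = rho * sqrt((n-2)/(1-rho^2)) = 4.6195 ~ t(10).
Step 5: Two-sided p-value from the t-distribution with 10 df = 0.000951.
Step 6: alpha = 0.05. reject H0.

rho = 0.8252, p = 0.000951, reject H0 at alpha = 0.05.


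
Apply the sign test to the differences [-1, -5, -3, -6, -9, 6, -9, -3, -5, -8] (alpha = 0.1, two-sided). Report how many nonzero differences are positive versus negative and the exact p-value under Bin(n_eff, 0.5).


Step 1: Discard zero differences. Original n = 10; n_eff = number of nonzero differences = 10.
Nonzero differences (with sign): -1, -5, -3, -6, -9, +6, -9, -3, -5, -8
Step 2: Count signs: positive = 1, negative = 9.
Step 3: Under H0: P(positive) = 0.5, so the number of positives S ~ Bin(10, 0.5).
Step 4: Two-sided exact p-value = sum of Bin(10,0.5) probabilities at or below the observed probability = 0.021484.
Step 5: alpha = 0.1. reject H0.

n_eff = 10, pos = 1, neg = 9, p = 0.021484, reject H0.


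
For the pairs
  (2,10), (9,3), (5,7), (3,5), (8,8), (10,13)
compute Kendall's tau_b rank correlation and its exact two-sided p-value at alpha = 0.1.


Step 1: Enumerate the 15 unordered pairs (i,j) with i<j and classify each by sign(x_j-x_i) * sign(y_j-y_i).
  (1,2):dx=+7,dy=-7->D; (1,3):dx=+3,dy=-3->D; (1,4):dx=+1,dy=-5->D; (1,5):dx=+6,dy=-2->D
  (1,6):dx=+8,dy=+3->C; (2,3):dx=-4,dy=+4->D; (2,4):dx=-6,dy=+2->D; (2,5):dx=-1,dy=+5->D
  (2,6):dx=+1,dy=+10->C; (3,4):dx=-2,dy=-2->C; (3,5):dx=+3,dy=+1->C; (3,6):dx=+5,dy=+6->C
  (4,5):dx=+5,dy=+3->C; (4,6):dx=+7,dy=+8->C; (5,6):dx=+2,dy=+5->C
Step 2: C = 8, D = 7, total pairs = 15.
Step 3: tau = (C - D)/(n(n-1)/2) = (8 - 7)/15 = 0.066667.
Step 4: Exact two-sided p-value (enumerate n! = 720 permutations of y under H0): p = 1.000000.
Step 5: alpha = 0.1. fail to reject H0.

tau_b = 0.0667 (C=8, D=7), p = 1.000000, fail to reject H0.


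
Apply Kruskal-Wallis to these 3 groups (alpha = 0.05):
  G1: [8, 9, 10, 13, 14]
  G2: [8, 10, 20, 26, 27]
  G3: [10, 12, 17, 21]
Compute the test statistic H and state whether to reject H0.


Step 1: Combine all N = 14 observations and assign midranks.
sorted (value, group, rank): (8,G1,1.5), (8,G2,1.5), (9,G1,3), (10,G1,5), (10,G2,5), (10,G3,5), (12,G3,7), (13,G1,8), (14,G1,9), (17,G3,10), (20,G2,11), (21,G3,12), (26,G2,13), (27,G2,14)
Step 2: Sum ranks within each group.
R_1 = 26.5 (n_1 = 5)
R_2 = 44.5 (n_2 = 5)
R_3 = 34 (n_3 = 4)
Step 3: H = 12/(N(N+1)) * sum(R_i^2/n_i) - 3(N+1)
     = 12/(14*15) * (26.5^2/5 + 44.5^2/5 + 34^2/4) - 3*15
     = 0.057143 * 825.5 - 45
     = 2.171429.
Step 4: Ties present; correction factor C = 1 - 30/(14^3 - 14) = 0.989011. Corrected H = 2.171429 / 0.989011 = 2.195556.
Step 5: Under H0, H ~ chi^2(2); p-value = 0.333612.
Step 6: alpha = 0.05. fail to reject H0.

H = 2.1956, df = 2, p = 0.333612, fail to reject H0.


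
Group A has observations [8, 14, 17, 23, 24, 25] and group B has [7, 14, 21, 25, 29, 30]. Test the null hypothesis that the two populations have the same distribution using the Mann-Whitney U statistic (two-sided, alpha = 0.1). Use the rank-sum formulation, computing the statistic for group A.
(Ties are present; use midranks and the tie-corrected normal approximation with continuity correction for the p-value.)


Step 1: Combine and sort all 12 observations; assign midranks.
sorted (value, group): (7,Y), (8,X), (14,X), (14,Y), (17,X), (21,Y), (23,X), (24,X), (25,X), (25,Y), (29,Y), (30,Y)
ranks: 7->1, 8->2, 14->3.5, 14->3.5, 17->5, 21->6, 23->7, 24->8, 25->9.5, 25->9.5, 29->11, 30->12
Step 2: Rank sum for X: R1 = 2 + 3.5 + 5 + 7 + 8 + 9.5 = 35.
Step 3: U_X = R1 - n1(n1+1)/2 = 35 - 6*7/2 = 35 - 21 = 14.
       U_Y = n1*n2 - U_X = 36 - 14 = 22.
Step 4: Ties are present, so use the tie-corrected normal approximation (with continuity correction) for the p-value.
Step 5: p-value = 0.573831; compare to alpha = 0.1. fail to reject H0.

U_X = 14, p = 0.573831, fail to reject H0 at alpha = 0.1.


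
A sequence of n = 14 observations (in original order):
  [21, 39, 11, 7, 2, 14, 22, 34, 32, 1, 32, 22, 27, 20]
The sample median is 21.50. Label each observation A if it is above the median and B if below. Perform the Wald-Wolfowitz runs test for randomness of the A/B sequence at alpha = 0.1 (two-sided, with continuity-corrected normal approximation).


Step 1: Compute median = 21.50; label A = above, B = below.
Labels in order: BABBBBAAABAAAB  (n_A = 7, n_B = 7)
Step 2: Count runs R = 7.
Step 3: Under H0 (random ordering), E[R] = 2*n_A*n_B/(n_A+n_B) + 1 = 2*7*7/14 + 1 = 8.0000.
        Var[R] = 2*n_A*n_B*(2*n_A*n_B - n_A - n_B) / ((n_A+n_B)^2 * (n_A+n_B-1)) = 8232/2548 = 3.2308.
        SD[R] = 1.7974.
Step 4: Continuity-corrected z = (R + 0.5 - E[R]) / SD[R] = (7 + 0.5 - 8.0000) / 1.7974 = -0.2782.
Step 5: Two-sided p-value via normal approximation = 2*(1 - Phi(|z|)) = 0.780879.
Step 6: alpha = 0.1. fail to reject H0.

R = 7, z = -0.2782, p = 0.780879, fail to reject H0.


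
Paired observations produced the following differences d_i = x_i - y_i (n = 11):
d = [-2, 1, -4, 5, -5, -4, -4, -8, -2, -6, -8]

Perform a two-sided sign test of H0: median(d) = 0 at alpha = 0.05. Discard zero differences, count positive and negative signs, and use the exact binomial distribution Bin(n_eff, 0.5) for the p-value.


Step 1: Discard zero differences. Original n = 11; n_eff = number of nonzero differences = 11.
Nonzero differences (with sign): -2, +1, -4, +5, -5, -4, -4, -8, -2, -6, -8
Step 2: Count signs: positive = 2, negative = 9.
Step 3: Under H0: P(positive) = 0.5, so the number of positives S ~ Bin(11, 0.5).
Step 4: Two-sided exact p-value = sum of Bin(11,0.5) probabilities at or below the observed probability = 0.065430.
Step 5: alpha = 0.05. fail to reject H0.

n_eff = 11, pos = 2, neg = 9, p = 0.065430, fail to reject H0.


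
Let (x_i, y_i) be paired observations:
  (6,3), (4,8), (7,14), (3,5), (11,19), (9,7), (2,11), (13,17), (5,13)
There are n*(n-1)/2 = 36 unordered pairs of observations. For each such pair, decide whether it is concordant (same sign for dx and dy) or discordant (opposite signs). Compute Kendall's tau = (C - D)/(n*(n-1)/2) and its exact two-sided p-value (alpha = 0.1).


Step 1: Enumerate the 36 unordered pairs (i,j) with i<j and classify each by sign(x_j-x_i) * sign(y_j-y_i).
  (1,2):dx=-2,dy=+5->D; (1,3):dx=+1,dy=+11->C; (1,4):dx=-3,dy=+2->D; (1,5):dx=+5,dy=+16->C
  (1,6):dx=+3,dy=+4->C; (1,7):dx=-4,dy=+8->D; (1,8):dx=+7,dy=+14->C; (1,9):dx=-1,dy=+10->D
  (2,3):dx=+3,dy=+6->C; (2,4):dx=-1,dy=-3->C; (2,5):dx=+7,dy=+11->C; (2,6):dx=+5,dy=-1->D
  (2,7):dx=-2,dy=+3->D; (2,8):dx=+9,dy=+9->C; (2,9):dx=+1,dy=+5->C; (3,4):dx=-4,dy=-9->C
  (3,5):dx=+4,dy=+5->C; (3,6):dx=+2,dy=-7->D; (3,7):dx=-5,dy=-3->C; (3,8):dx=+6,dy=+3->C
  (3,9):dx=-2,dy=-1->C; (4,5):dx=+8,dy=+14->C; (4,6):dx=+6,dy=+2->C; (4,7):dx=-1,dy=+6->D
  (4,8):dx=+10,dy=+12->C; (4,9):dx=+2,dy=+8->C; (5,6):dx=-2,dy=-12->C; (5,7):dx=-9,dy=-8->C
  (5,8):dx=+2,dy=-2->D; (5,9):dx=-6,dy=-6->C; (6,7):dx=-7,dy=+4->D; (6,8):dx=+4,dy=+10->C
  (6,9):dx=-4,dy=+6->D; (7,8):dx=+11,dy=+6->C; (7,9):dx=+3,dy=+2->C; (8,9):dx=-8,dy=-4->C
Step 2: C = 25, D = 11, total pairs = 36.
Step 3: tau = (C - D)/(n(n-1)/2) = (25 - 11)/36 = 0.388889.
Step 4: Exact two-sided p-value (enumerate n! = 362880 permutations of y under H0): p = 0.180181.
Step 5: alpha = 0.1. fail to reject H0.

tau_b = 0.3889 (C=25, D=11), p = 0.180181, fail to reject H0.


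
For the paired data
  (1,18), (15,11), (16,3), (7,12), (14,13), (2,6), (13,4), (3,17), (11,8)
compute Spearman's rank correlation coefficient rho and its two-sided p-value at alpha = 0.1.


Step 1: Rank x and y separately (midranks; no ties here).
rank(x): 1->1, 15->8, 16->9, 7->4, 14->7, 2->2, 13->6, 3->3, 11->5
rank(y): 18->9, 11->5, 3->1, 12->6, 13->7, 6->3, 4->2, 17->8, 8->4
Step 2: d_i = R_x(i) - R_y(i); compute d_i^2.
  (1-9)^2=64, (8-5)^2=9, (9-1)^2=64, (4-6)^2=4, (7-7)^2=0, (2-3)^2=1, (6-2)^2=16, (3-8)^2=25, (5-4)^2=1
sum(d^2) = 184.
Step 3: rho = 1 - 6*184 / (9*(9^2 - 1)) = 1 - 1104/720 = -0.533333.
Step 4: Under H0, t = rho * sqrt((n-2)/(1-rho^2)) = -1.6681 ~ t(7).
Step 5: Two-sided p-value from the t-distribution with 7 df = 0.139227.
Step 6: alpha = 0.1. fail to reject H0.

rho = -0.5333, p = 0.139227, fail to reject H0 at alpha = 0.1.


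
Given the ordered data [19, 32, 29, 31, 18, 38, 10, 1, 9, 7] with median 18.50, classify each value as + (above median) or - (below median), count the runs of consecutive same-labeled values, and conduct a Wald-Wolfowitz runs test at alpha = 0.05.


Step 1: Compute median = 18.50; label A = above, B = below.
Labels in order: AAAABABBBB  (n_A = 5, n_B = 5)
Step 2: Count runs R = 4.
Step 3: Under H0 (random ordering), E[R] = 2*n_A*n_B/(n_A+n_B) + 1 = 2*5*5/10 + 1 = 6.0000.
        Var[R] = 2*n_A*n_B*(2*n_A*n_B - n_A - n_B) / ((n_A+n_B)^2 * (n_A+n_B-1)) = 2000/900 = 2.2222.
        SD[R] = 1.4907.
Step 4: Continuity-corrected z = (R + 0.5 - E[R]) / SD[R] = (4 + 0.5 - 6.0000) / 1.4907 = -1.0062.
Step 5: Two-sided p-value via normal approximation = 2*(1 - Phi(|z|)) = 0.314305.
Step 6: alpha = 0.05. fail to reject H0.

R = 4, z = -1.0062, p = 0.314305, fail to reject H0.


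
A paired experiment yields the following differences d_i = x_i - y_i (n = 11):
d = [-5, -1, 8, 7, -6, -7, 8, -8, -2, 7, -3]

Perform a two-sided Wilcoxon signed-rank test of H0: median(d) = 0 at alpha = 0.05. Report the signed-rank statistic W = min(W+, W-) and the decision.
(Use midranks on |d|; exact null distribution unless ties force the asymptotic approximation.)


Step 1: Drop any zero differences (none here) and take |d_i|.
|d| = [5, 1, 8, 7, 6, 7, 8, 8, 2, 7, 3]
Step 2: Midrank |d_i| (ties get averaged ranks).
ranks: |5|->4, |1|->1, |8|->10, |7|->7, |6|->5, |7|->7, |8|->10, |8|->10, |2|->2, |7|->7, |3|->3
Step 3: Attach original signs; sum ranks with positive sign and with negative sign.
W+ = 10 + 7 + 10 + 7 = 34
W- = 4 + 1 + 5 + 7 + 10 + 2 + 3 = 32
(Check: W+ + W- = 66 should equal n(n+1)/2 = 66.)
Step 4: Test statistic W = min(W+, W-) = 32.
Step 5: Ties in |d|, so use the tie-corrected normal approximation.
        E[W] = n(n+1)/4 = 11*12/4 = 33.
        Tie groups: |d|=7 (t=3), |d|=8 (t=3); sum(t^3 - t) = 48.
        Var[W] = n(n+1)(2n+1)/24 - sum(t^3-t)/48 = 3036/24 - 48/48 = 125.5.
        z = (W - E[W]) / sqrt(Var[W]) = (32 - 33) / 11.2027 = -0.0893.
        Two-sided p = 2*Phi(z) = 0.928872.
Step 6: alpha = 0.05. fail to reject H0.

W+ = 34, W- = 32, W = min = 32, p = 0.928872, fail to reject H0.


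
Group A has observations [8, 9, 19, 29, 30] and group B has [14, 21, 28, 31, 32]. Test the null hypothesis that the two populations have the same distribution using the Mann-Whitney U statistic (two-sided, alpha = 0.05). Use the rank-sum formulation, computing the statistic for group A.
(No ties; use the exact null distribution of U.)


Step 1: Combine and sort all 10 observations; assign midranks.
sorted (value, group): (8,X), (9,X), (14,Y), (19,X), (21,Y), (28,Y), (29,X), (30,X), (31,Y), (32,Y)
ranks: 8->1, 9->2, 14->3, 19->4, 21->5, 28->6, 29->7, 30->8, 31->9, 32->10
Step 2: Rank sum for X: R1 = 1 + 2 + 4 + 7 + 8 = 22.
Step 3: U_X = R1 - n1(n1+1)/2 = 22 - 5*6/2 = 22 - 15 = 7.
       U_Y = n1*n2 - U_X = 25 - 7 = 18.
Step 4: No ties, so the exact null distribution of U (based on enumerating the C(10,5) = 252 equally likely rank assignments) gives the two-sided p-value.
Step 5: p-value = 0.309524; compare to alpha = 0.05. fail to reject H0.

U_X = 7, p = 0.309524, fail to reject H0 at alpha = 0.05.


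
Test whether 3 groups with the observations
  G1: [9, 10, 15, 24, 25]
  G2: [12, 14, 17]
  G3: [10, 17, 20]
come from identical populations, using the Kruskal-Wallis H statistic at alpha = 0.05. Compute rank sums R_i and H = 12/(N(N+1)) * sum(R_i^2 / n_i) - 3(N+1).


Step 1: Combine all N = 11 observations and assign midranks.
sorted (value, group, rank): (9,G1,1), (10,G1,2.5), (10,G3,2.5), (12,G2,4), (14,G2,5), (15,G1,6), (17,G2,7.5), (17,G3,7.5), (20,G3,9), (24,G1,10), (25,G1,11)
Step 2: Sum ranks within each group.
R_1 = 30.5 (n_1 = 5)
R_2 = 16.5 (n_2 = 3)
R_3 = 19 (n_3 = 3)
Step 3: H = 12/(N(N+1)) * sum(R_i^2/n_i) - 3(N+1)
     = 12/(11*12) * (30.5^2/5 + 16.5^2/3 + 19^2/3) - 3*12
     = 0.090909 * 397.133 - 36
     = 0.103030.
Step 4: Ties present; correction factor C = 1 - 12/(11^3 - 11) = 0.990909. Corrected H = 0.103030 / 0.990909 = 0.103976.
Step 5: Under H0, H ~ chi^2(2); p-value = 0.949340.
Step 6: alpha = 0.05. fail to reject H0.

H = 0.1040, df = 2, p = 0.949340, fail to reject H0.


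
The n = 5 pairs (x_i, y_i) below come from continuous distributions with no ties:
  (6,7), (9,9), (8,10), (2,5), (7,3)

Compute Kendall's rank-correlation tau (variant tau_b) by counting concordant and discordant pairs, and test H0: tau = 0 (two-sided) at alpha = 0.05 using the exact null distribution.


Step 1: Enumerate the 10 unordered pairs (i,j) with i<j and classify each by sign(x_j-x_i) * sign(y_j-y_i).
  (1,2):dx=+3,dy=+2->C; (1,3):dx=+2,dy=+3->C; (1,4):dx=-4,dy=-2->C; (1,5):dx=+1,dy=-4->D
  (2,3):dx=-1,dy=+1->D; (2,4):dx=-7,dy=-4->C; (2,5):dx=-2,dy=-6->C; (3,4):dx=-6,dy=-5->C
  (3,5):dx=-1,dy=-7->C; (4,5):dx=+5,dy=-2->D
Step 2: C = 7, D = 3, total pairs = 10.
Step 3: tau = (C - D)/(n(n-1)/2) = (7 - 3)/10 = 0.400000.
Step 4: Exact two-sided p-value (enumerate n! = 120 permutations of y under H0): p = 0.483333.
Step 5: alpha = 0.05. fail to reject H0.

tau_b = 0.4000 (C=7, D=3), p = 0.483333, fail to reject H0.


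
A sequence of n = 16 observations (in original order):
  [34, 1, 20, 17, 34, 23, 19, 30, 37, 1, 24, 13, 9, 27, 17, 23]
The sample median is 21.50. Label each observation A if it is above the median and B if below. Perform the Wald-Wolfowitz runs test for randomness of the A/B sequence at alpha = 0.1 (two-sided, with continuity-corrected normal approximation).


Step 1: Compute median = 21.50; label A = above, B = below.
Labels in order: ABBBAABAABABBABA  (n_A = 8, n_B = 8)
Step 2: Count runs R = 11.
Step 3: Under H0 (random ordering), E[R] = 2*n_A*n_B/(n_A+n_B) + 1 = 2*8*8/16 + 1 = 9.0000.
        Var[R] = 2*n_A*n_B*(2*n_A*n_B - n_A - n_B) / ((n_A+n_B)^2 * (n_A+n_B-1)) = 14336/3840 = 3.7333.
        SD[R] = 1.9322.
Step 4: Continuity-corrected z = (R - 0.5 - E[R]) / SD[R] = (11 - 0.5 - 9.0000) / 1.9322 = 0.7763.
Step 5: Two-sided p-value via normal approximation = 2*(1 - Phi(|z|)) = 0.437558.
Step 6: alpha = 0.1. fail to reject H0.

R = 11, z = 0.7763, p = 0.437558, fail to reject H0.


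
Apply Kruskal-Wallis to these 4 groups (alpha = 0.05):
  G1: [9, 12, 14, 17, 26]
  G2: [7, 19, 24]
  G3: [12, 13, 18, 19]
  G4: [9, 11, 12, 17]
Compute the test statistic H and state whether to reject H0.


Step 1: Combine all N = 16 observations and assign midranks.
sorted (value, group, rank): (7,G2,1), (9,G1,2.5), (9,G4,2.5), (11,G4,4), (12,G1,6), (12,G3,6), (12,G4,6), (13,G3,8), (14,G1,9), (17,G1,10.5), (17,G4,10.5), (18,G3,12), (19,G2,13.5), (19,G3,13.5), (24,G2,15), (26,G1,16)
Step 2: Sum ranks within each group.
R_1 = 44 (n_1 = 5)
R_2 = 29.5 (n_2 = 3)
R_3 = 39.5 (n_3 = 4)
R_4 = 23 (n_4 = 4)
Step 3: H = 12/(N(N+1)) * sum(R_i^2/n_i) - 3(N+1)
     = 12/(16*17) * (44^2/5 + 29.5^2/3 + 39.5^2/4 + 23^2/4) - 3*17
     = 0.044118 * 1199.6 - 51
     = 1.923346.
Step 4: Ties present; correction factor C = 1 - 42/(16^3 - 16) = 0.989706. Corrected H = 1.923346 / 0.989706 = 1.943351.
Step 5: Under H0, H ~ chi^2(3); p-value = 0.584247.
Step 6: alpha = 0.05. fail to reject H0.

H = 1.9434, df = 3, p = 0.584247, fail to reject H0.


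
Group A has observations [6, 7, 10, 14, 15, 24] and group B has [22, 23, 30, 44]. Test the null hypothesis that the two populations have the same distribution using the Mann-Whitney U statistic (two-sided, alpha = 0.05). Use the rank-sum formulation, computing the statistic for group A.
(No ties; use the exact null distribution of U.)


Step 1: Combine and sort all 10 observations; assign midranks.
sorted (value, group): (6,X), (7,X), (10,X), (14,X), (15,X), (22,Y), (23,Y), (24,X), (30,Y), (44,Y)
ranks: 6->1, 7->2, 10->3, 14->4, 15->5, 22->6, 23->7, 24->8, 30->9, 44->10
Step 2: Rank sum for X: R1 = 1 + 2 + 3 + 4 + 5 + 8 = 23.
Step 3: U_X = R1 - n1(n1+1)/2 = 23 - 6*7/2 = 23 - 21 = 2.
       U_Y = n1*n2 - U_X = 24 - 2 = 22.
Step 4: No ties, so the exact null distribution of U (based on enumerating the C(10,6) = 210 equally likely rank assignments) gives the two-sided p-value.
Step 5: p-value = 0.038095; compare to alpha = 0.05. reject H0.

U_X = 2, p = 0.038095, reject H0 at alpha = 0.05.


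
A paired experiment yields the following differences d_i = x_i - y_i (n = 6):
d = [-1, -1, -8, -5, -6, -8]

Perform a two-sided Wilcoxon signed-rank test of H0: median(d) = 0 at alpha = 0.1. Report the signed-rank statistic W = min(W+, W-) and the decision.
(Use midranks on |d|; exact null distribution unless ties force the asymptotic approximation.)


Step 1: Drop any zero differences (none here) and take |d_i|.
|d| = [1, 1, 8, 5, 6, 8]
Step 2: Midrank |d_i| (ties get averaged ranks).
ranks: |1|->1.5, |1|->1.5, |8|->5.5, |5|->3, |6|->4, |8|->5.5
Step 3: Attach original signs; sum ranks with positive sign and with negative sign.
W+ = 0 = 0
W- = 1.5 + 1.5 + 5.5 + 3 + 4 + 5.5 = 21
(Check: W+ + W- = 21 should equal n(n+1)/2 = 21.)
Step 4: Test statistic W = min(W+, W-) = 0.
Step 5: Ties in |d|, so use the tie-corrected normal approximation.
        E[W] = n(n+1)/4 = 6*7/4 = 10.5.
        Tie groups: |d|=1 (t=2), |d|=8 (t=2); sum(t^3 - t) = 12.
        Var[W] = n(n+1)(2n+1)/24 - sum(t^3-t)/48 = 546/24 - 12/48 = 22.5.
        z = (W - E[W]) / sqrt(Var[W]) = (0 - 10.5) / 4.7434 = -2.2136.
        Two-sided p = 2*Phi(z) = 0.026857.
Step 6: alpha = 0.1. reject H0.

W+ = 0, W- = 21, W = min = 0, p = 0.026857, reject H0.


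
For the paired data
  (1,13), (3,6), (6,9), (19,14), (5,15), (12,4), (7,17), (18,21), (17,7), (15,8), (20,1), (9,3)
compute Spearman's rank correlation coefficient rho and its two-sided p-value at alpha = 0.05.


Step 1: Rank x and y separately (midranks; no ties here).
rank(x): 1->1, 3->2, 6->4, 19->11, 5->3, 12->7, 7->5, 18->10, 17->9, 15->8, 20->12, 9->6
rank(y): 13->8, 6->4, 9->7, 14->9, 15->10, 4->3, 17->11, 21->12, 7->5, 8->6, 1->1, 3->2
Step 2: d_i = R_x(i) - R_y(i); compute d_i^2.
  (1-8)^2=49, (2-4)^2=4, (4-7)^2=9, (11-9)^2=4, (3-10)^2=49, (7-3)^2=16, (5-11)^2=36, (10-12)^2=4, (9-5)^2=16, (8-6)^2=4, (12-1)^2=121, (6-2)^2=16
sum(d^2) = 328.
Step 3: rho = 1 - 6*328 / (12*(12^2 - 1)) = 1 - 1968/1716 = -0.146853.
Step 4: Under H0, t = rho * sqrt((n-2)/(1-rho^2)) = -0.4695 ~ t(10).
Step 5: Two-sided p-value from the t-distribution with 10 df = 0.648796.
Step 6: alpha = 0.05. fail to reject H0.

rho = -0.1469, p = 0.648796, fail to reject H0 at alpha = 0.05.
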